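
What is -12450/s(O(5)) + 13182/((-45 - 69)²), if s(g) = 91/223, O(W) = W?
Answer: -6013374173/197106 ≈ -30508.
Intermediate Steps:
s(g) = 91/223 (s(g) = 91*(1/223) = 91/223)
-12450/s(O(5)) + 13182/((-45 - 69)²) = -12450/91/223 + 13182/((-45 - 69)²) = -12450*223/91 + 13182/((-114)²) = -2776350/91 + 13182/12996 = -2776350/91 + 13182*(1/12996) = -2776350/91 + 2197/2166 = -6013374173/197106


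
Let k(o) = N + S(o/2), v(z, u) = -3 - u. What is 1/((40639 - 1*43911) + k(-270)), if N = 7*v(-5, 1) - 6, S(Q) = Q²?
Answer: 1/14919 ≈ 6.7029e-5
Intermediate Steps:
N = -34 (N = 7*(-3 - 1*1) - 6 = 7*(-3 - 1) - 6 = 7*(-4) - 6 = -28 - 6 = -34)
k(o) = -34 + o²/4 (k(o) = -34 + (o/2)² = -34 + o²/4)
1/((40639 - 1*43911) + k(-270)) = 1/((40639 - 1*43911) + (-34 + (¼)*(-270)²)) = 1/((40639 - 43911) + (-34 + (¼)*72900)) = 1/(-3272 + (-34 + 18225)) = 1/(-3272 + 18191) = 1/14919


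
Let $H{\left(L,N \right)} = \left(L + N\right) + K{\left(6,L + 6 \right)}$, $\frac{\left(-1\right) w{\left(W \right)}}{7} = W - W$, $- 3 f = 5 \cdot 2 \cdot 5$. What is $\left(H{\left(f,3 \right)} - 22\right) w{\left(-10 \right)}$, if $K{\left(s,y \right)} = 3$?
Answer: $0$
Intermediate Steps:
$f = - \frac{50}{3}$ ($f = - \frac{5 \cdot 2 \cdot 5}{3} = - \frac{10 \cdot 5}{3} = \left(- \frac{1}{3}\right) 50 = - \frac{50}{3} \approx -16.667$)
$w{\left(W \right)} = 0$ ($w{\left(W \right)} = - 7 \left(W - W\right) = \left(-7\right) 0 = 0$)
$H{\left(L,N \right)} = 3 + L + N$ ($H{\left(L,N \right)} = \left(L + N\right) + 3 = 3 + L + N$)
$\left(H{\left(f,3 \right)} - 22\right) w{\left(-10 \right)} = \left(\left(3 - \frac{50}{3} + 3\right) - 22\right) 0 = \left(- \frac{32}{3} - 22\right) 0 = \left(- \frac{98}{3}\right) 0 = 0$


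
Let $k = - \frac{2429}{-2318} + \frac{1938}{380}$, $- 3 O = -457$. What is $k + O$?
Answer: $\frac{2755196}{17385} \approx 158.48$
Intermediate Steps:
$O = \frac{457}{3}$ ($O = \left(- \frac{1}{3}\right) \left(-457\right) = \frac{457}{3} \approx 152.33$)
$k = \frac{35627}{5795}$ ($k = \left(-2429\right) \left(- \frac{1}{2318}\right) + 1938 \cdot \frac{1}{380} = \frac{2429}{2318} + \frac{51}{10} = \frac{35627}{5795} \approx 6.1479$)
$k + O = \frac{35627}{5795} + \frac{457}{3} = \frac{2755196}{17385}$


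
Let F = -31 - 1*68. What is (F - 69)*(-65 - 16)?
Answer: 13608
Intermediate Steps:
F = -99 (F = -31 - 68 = -99)
(F - 69)*(-65 - 16) = (-99 - 69)*(-65 - 16) = -168*(-81) = 13608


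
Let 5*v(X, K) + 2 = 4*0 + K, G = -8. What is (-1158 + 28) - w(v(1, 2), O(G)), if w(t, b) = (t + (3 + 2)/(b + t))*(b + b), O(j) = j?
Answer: -1140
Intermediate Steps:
v(X, K) = -⅖ + K/5 (v(X, K) = -⅖ + (4*0 + K)/5 = -⅖ + (0 + K)/5 = -⅖ + K/5)
w(t, b) = 2*b*(t + 5/(b + t)) (w(t, b) = (t + 5/(b + t))*(2*b) = 2*b*(t + 5/(b + t)))
(-1158 + 28) - w(v(1, 2), O(G)) = (-1158 + 28) - 2*(-8)*(5 + (-⅖ + (⅕)*2)² - 8*(-⅖ + (⅕)*2))/(-8 + (-⅖ + (⅕)*2)) = -1130 - 2*(-8)*(5 + (-⅖ + ⅖)² - 8*(-⅖ + ⅖))/(-8 + (-⅖ + ⅖)) = -1130 - 2*(-8)*(5 + 0² - 8*0)/(-8 + 0) = -1130 - 2*(-8)*(5 + 0 + 0)/(-8) = -1130 - 2*(-8)*(-1)*5/8 = -1130 - 1*10 = -1130 - 10 = -1140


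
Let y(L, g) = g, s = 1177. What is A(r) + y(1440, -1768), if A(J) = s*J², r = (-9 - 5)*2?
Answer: 921000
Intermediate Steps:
r = -28 (r = -14*2 = -28)
A(J) = 1177*J²
A(r) + y(1440, -1768) = 1177*(-28)² - 1768 = 1177*784 - 1768 = 922768 - 1768 = 921000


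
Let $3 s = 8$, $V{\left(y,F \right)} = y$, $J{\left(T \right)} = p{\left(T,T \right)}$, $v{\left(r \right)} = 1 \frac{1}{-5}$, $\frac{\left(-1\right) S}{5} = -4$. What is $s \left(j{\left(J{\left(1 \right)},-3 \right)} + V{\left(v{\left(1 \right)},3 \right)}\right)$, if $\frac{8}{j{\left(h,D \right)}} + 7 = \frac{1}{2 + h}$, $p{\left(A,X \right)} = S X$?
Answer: $- \frac{8264}{2295} \approx -3.6009$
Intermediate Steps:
$S = 20$ ($S = \left(-5\right) \left(-4\right) = 20$)
$p{\left(A,X \right)} = 20 X$
$v{\left(r \right)} = - \frac{1}{5}$ ($v{\left(r \right)} = 1 \left(- \frac{1}{5}\right) = - \frac{1}{5}$)
$J{\left(T \right)} = 20 T$
$j{\left(h,D \right)} = \frac{8}{-7 + \frac{1}{2 + h}}$
$s = \frac{8}{3}$ ($s = \frac{1}{3} \cdot 8 = \frac{8}{3} \approx 2.6667$)
$s \left(j{\left(J{\left(1 \right)},-3 \right)} + V{\left(v{\left(1 \right)},3 \right)}\right) = \frac{8 \left(\frac{8 \left(-2 - 20 \cdot 1\right)}{13 + 7 \cdot 20 \cdot 1} - \frac{1}{5}\right)}{3} = \frac{8 \left(\frac{8 \left(-2 - 20\right)}{13 + 7 \cdot 20} - \frac{1}{5}\right)}{3} = \frac{8 \left(\frac{8 \left(-2 - 20\right)}{13 + 140} - \frac{1}{5}\right)}{3} = \frac{8 \left(8 \cdot \frac{1}{153} \left(-22\right) - \frac{1}{5}\right)}{3} = \frac{8 \left(- \frac{176}{153} - \frac{1}{5}\right)}{3} = \frac{8}{3} \left(- \frac{1033}{765}\right) = - \frac{8264}{2295}$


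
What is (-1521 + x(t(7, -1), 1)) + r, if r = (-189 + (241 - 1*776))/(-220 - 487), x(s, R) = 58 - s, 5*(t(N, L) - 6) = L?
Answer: -5188588/3535 ≈ -1467.8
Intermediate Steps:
t(N, L) = 6 + L/5
r = 724/707 (r = (-189 + (241 - 776))/(-707) = (-189 - 535)*(-1/707) = -724*(-1/707) = 724/707 ≈ 1.0240)
(-1521 + x(t(7, -1), 1)) + r = (-1521 + (58 - (6 + (⅕)*(-1)))) + 724/707 = (-1521 + (58 - (6 - ⅕))) + 724/707 = (-1521 + (58 - 1*29/5)) + 724/707 = (-1521 + (58 - 29/5)) + 724/707 = (-1521 + 261/5) + 724/707 = -7344/5 + 724/707 = -5188588/3535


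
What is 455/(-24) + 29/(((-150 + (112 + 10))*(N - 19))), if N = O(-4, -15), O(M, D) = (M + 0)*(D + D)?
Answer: -321859/16968 ≈ -18.969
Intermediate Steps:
O(M, D) = 2*D*M (O(M, D) = M*(2*D) = 2*D*M)
N = 120 (N = 2*(-15)*(-4) = 120)
455/(-24) + 29/(((-150 + (112 + 10))*(N - 19))) = 455/(-24) + 29/(((-150 + (112 + 10))*(120 - 19))) = 455*(-1/24) + 29/(((-150 + 122)*101)) = -455/24 + 29/((-28*101)) = -455/24 + 29/(-2828) = -455/24 + 29*(-1/2828) = -455/24 - 29/2828 = -321859/16968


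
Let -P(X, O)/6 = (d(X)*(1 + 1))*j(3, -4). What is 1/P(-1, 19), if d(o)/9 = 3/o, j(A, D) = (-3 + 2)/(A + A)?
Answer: -1/54 ≈ -0.018519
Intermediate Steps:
j(A, D) = -1/(2*A)
d(o) = 27/o (d(o) = 9*(3/o) = 27/o)
P(X, O) = 54/X (P(X, O) = -6*(27/X)*(1 + 1)*(-1/2/3) = -6*(27/X)*2*(-1/2*1/3) = -6*54/X*(-1)/6 = -(-54)/X = 54/X)
1/P(-1, 19) = 1/(54/(-1)) = 1/(54*(-1)) = 1/(-54) = -1/54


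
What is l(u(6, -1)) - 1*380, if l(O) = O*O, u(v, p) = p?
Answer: -379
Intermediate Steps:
l(O) = O**2
l(u(6, -1)) - 1*380 = (-1)**2 - 1*380 = 1 - 380 = -379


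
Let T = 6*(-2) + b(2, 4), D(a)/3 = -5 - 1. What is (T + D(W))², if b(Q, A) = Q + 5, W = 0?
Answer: 529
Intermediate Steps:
b(Q, A) = 5 + Q
D(a) = -18 (D(a) = 3*(-5 - 1) = 3*(-6) = -18)
T = -5 (T = 6*(-2) + (5 + 2) = -12 + 7 = -5)
(T + D(W))² = (-5 - 18)² = (-23)² = 529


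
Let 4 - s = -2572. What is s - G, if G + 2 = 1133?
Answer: 1445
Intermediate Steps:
s = 2576 (s = 4 - 1*(-2572) = 4 + 2572 = 2576)
G = 1131 (G = -2 + 1133 = 1131)
s - G = 2576 - 1*1131 = 2576 - 1131 = 1445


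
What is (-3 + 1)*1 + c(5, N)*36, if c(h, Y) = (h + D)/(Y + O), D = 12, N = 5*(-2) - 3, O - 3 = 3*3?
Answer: -614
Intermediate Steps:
O = 12 (O = 3 + 3*3 = 3 + 9 = 12)
N = -13 (N = -10 - 3 = -13)
c(h, Y) = (12 + h)/(12 + Y) (c(h, Y) = (h + 12)/(Y + 12) = (12 + h)/(12 + Y))
(-3 + 1)*1 + c(5, N)*36 = (-3 + 1)*1 + ((12 + 5)/(12 - 13))*36 = -2*1 + (17/(-1))*36 = -2 - 1*17*36 = -2 - 17*36 = -2 - 612 = -614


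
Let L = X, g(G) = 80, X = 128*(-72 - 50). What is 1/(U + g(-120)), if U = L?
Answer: -1/15536 ≈ -6.4367e-5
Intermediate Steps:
X = -15616 (X = 128*(-122) = -15616)
L = -15616
U = -15616
1/(U + g(-120)) = 1/(-15616 + 80) = 1/(-15536) = -1/15536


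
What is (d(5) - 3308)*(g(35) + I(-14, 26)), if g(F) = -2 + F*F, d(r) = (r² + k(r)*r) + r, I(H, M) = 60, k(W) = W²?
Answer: -4045299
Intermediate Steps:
d(r) = r + r² + r³ (d(r) = (r² + r²*r) + r = (r² + r³) + r = r + r² + r³)
g(F) = -2 + F²
(d(5) - 3308)*(g(35) + I(-14, 26)) = (5*(1 + 5 + 5²) - 3308)*((-2 + 35²) + 60) = (5*(1 + 5 + 25) - 3308)*((-2 + 1225) + 60) = (5*31 - 3308)*(1223 + 60) = (155 - 3308)*1283 = -3153*1283 = -4045299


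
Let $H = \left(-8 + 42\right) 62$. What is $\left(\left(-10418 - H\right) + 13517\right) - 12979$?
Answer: $-11988$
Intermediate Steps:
$H = 2108$ ($H = 34 \cdot 62 = 2108$)
$\left(\left(-10418 - H\right) + 13517\right) - 12979 = \left(\left(-10418 - 2108\right) + 13517\right) - 12979 = \left(-12526 + 13517\right) - 12979 = 991 - 12979 = -11988$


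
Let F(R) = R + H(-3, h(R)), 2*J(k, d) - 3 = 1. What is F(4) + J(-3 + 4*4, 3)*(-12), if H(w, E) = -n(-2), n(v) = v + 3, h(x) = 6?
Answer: -21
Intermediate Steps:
n(v) = 3 + v
J(k, d) = 2 (J(k, d) = 3/2 + (½)*1 = 3/2 + ½ = 2)
H(w, E) = -1 (H(w, E) = -(3 - 2) = -1*1 = -1)
F(R) = -1 + R (F(R) = R - 1 = -1 + R)
F(4) + J(-3 + 4*4, 3)*(-12) = (-1 + 4) + 2*(-12) = 3 - 24 = -21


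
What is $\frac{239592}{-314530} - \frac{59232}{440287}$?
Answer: $- \frac{62059741932}{69241735055} \approx -0.89628$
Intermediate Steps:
$\frac{239592}{-314530} - \frac{59232}{440287} = 239592 \left(- \frac{1}{314530}\right) - \frac{59232}{440287} = - \frac{119796}{157265} - \frac{59232}{440287} = - \frac{62059741932}{69241735055}$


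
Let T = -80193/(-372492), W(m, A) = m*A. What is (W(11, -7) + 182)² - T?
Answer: 1368881369/124164 ≈ 11025.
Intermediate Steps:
W(m, A) = A*m
T = 26731/124164 (T = -80193*(-1/372492) = 26731/124164 ≈ 0.21529)
(W(11, -7) + 182)² - T = (-7*11 + 182)² - 1*26731/124164 = (-77 + 182)² - 26731/124164 = 105² - 26731/124164 = 11025 - 26731/124164 = 1368881369/124164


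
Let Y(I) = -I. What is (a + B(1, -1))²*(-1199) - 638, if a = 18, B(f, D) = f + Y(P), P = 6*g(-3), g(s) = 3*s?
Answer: -6390109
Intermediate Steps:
P = -54 (P = 6*(3*(-3)) = 6*(-9) = -54)
B(f, D) = 54 + f (B(f, D) = f - 1*(-54) = f + 54 = 54 + f)
(a + B(1, -1))²*(-1199) - 638 = (18 + (54 + 1))²*(-1199) - 638 = (18 + 55)²*(-1199) - 638 = 73²*(-1199) - 638 = 5329*(-1199) - 638 = -6389471 - 638 = -6390109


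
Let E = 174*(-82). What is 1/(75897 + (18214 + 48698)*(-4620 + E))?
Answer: -1/1263757959 ≈ -7.9129e-10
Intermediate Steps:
E = -14268
1/(75897 + (18214 + 48698)*(-4620 + E)) = 1/(75897 + (18214 + 48698)*(-4620 - 14268)) = 1/(75897 + 66912*(-18888)) = 1/(75897 - 1263833856) = 1/(-1263757959) = -1/1263757959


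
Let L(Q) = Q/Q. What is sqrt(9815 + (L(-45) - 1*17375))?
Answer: I*sqrt(7559) ≈ 86.943*I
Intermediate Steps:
L(Q) = 1
sqrt(9815 + (L(-45) - 1*17375)) = sqrt(9815 + (1 - 1*17375)) = sqrt(9815 + (1 - 17375)) = sqrt(9815 - 17374) = sqrt(-7559) = I*sqrt(7559)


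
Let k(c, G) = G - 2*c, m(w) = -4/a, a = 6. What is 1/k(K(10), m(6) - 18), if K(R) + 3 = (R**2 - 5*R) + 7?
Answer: -3/380 ≈ -0.0078947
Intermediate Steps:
m(w) = -2/3 (m(w) = -4/6 = -4*1/6 = -2/3)
K(R) = 4 + R**2 - 5*R (K(R) = -3 + ((R**2 - 5*R) + 7) = -3 + (7 + R**2 - 5*R) = 4 + R**2 - 5*R)
1/k(K(10), m(6) - 18) = 1/((-2/3 - 18) - 2*(4 + 10**2 - 5*10)) = 1/(-56/3 - 2*(4 + 100 - 50)) = 1/(-56/3 - 2*54) = 1/(-56/3 - 108) = 1/(-380/3) = -3/380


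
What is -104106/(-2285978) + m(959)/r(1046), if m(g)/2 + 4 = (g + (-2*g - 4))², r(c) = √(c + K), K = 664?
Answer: 52053/1142989 + 185473*√190/57 ≈ 44852.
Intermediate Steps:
r(c) = √(664 + c) (r(c) = √(c + 664) = √(664 + c))
m(g) = -8 + 2*(-4 - g)² (m(g) = -8 + 2*(g + (-2*g - 4))² = -8 + 2*(g + (-4 - 2*g))² = -8 + 2*(-4 - g)²)
-104106/(-2285978) + m(959)/r(1046) = -104106/(-2285978) + (-8 + 2*(4 + 959)²)/(√(664 + 1046)) = -104106*(-1/2285978) + (-8 + 2*963²)/(√1710) = 52053/1142989 + (-8 + 2*927369)/((3*√190)) = 52053/1142989 + (-8 + 1854738)*(√190/570) = 52053/1142989 + 1854730*(√190/570) = 52053/1142989 + 185473*√190/57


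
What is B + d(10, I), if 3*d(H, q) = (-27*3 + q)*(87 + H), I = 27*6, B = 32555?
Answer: 35174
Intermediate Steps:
I = 162
d(H, q) = (-81 + q)*(87 + H)/3 (d(H, q) = ((-27*3 + q)*(87 + H))/3 = ((-81 + q)*(87 + H))/3 = (-81 + q)*(87 + H)/3)
B + d(10, I) = 32555 + (-2349 - 27*10 + 29*162 + (1/3)*10*162) = 32555 + (-2349 - 270 + 4698 + 540) = 32555 + 2619 = 35174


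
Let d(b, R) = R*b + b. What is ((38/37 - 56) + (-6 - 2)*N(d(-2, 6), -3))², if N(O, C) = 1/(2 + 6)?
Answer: 4289041/1369 ≈ 3133.0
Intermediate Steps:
d(b, R) = b + R*b
N(O, C) = ⅛ (N(O, C) = 1/8 = ⅛)
((38/37 - 56) + (-6 - 2)*N(d(-2, 6), -3))² = ((38/37 - 56) + (-6 - 2)*(⅛))² = ((38*(1/37) - 56) - 8*⅛)² = ((38/37 - 56) - 1)² = (-2034/37 - 1)² = (-2071/37)² = 4289041/1369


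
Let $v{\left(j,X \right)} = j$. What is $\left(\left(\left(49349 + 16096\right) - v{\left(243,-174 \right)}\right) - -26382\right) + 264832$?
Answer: $356416$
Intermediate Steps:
$\left(\left(\left(49349 + 16096\right) - v{\left(243,-174 \right)}\right) - -26382\right) + 264832 = \left(\left(\left(49349 + 16096\right) - 243\right) - -26382\right) + 264832 = \left(\left(65445 - 243\right) + 26382\right) + 264832 = \left(65202 + 26382\right) + 264832 = 91584 + 264832 = 356416$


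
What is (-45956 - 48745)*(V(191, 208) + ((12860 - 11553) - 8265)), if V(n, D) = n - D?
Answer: 660539475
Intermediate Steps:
(-45956 - 48745)*(V(191, 208) + ((12860 - 11553) - 8265)) = (-45956 - 48745)*((191 - 1*208) + ((12860 - 11553) - 8265)) = -94701*((191 - 208) + (1307 - 8265)) = -94701*(-17 - 6958) = -94701*(-6975) = 660539475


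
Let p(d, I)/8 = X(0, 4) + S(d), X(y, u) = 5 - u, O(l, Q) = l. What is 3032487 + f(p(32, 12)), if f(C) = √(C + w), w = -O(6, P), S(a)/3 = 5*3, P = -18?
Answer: 3032487 + √362 ≈ 3.0325e+6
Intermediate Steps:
S(a) = 45 (S(a) = 3*(5*3) = 3*15 = 45)
w = -6 (w = -1*6 = -6)
p(d, I) = 368 (p(d, I) = 8*((5 - 1*4) + 45) = 8*((5 - 4) + 45) = 8*(1 + 45) = 8*46 = 368)
f(C) = √(-6 + C) (f(C) = √(C - 6) = √(-6 + C))
3032487 + f(p(32, 12)) = 3032487 + √(-6 + 368) = 3032487 + √362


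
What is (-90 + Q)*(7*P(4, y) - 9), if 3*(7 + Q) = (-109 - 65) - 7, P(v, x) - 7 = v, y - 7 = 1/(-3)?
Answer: -32096/3 ≈ -10699.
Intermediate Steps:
y = 20/3 (y = 7 + 1/(-3) = 7 - ⅓ = 20/3 ≈ 6.6667)
P(v, x) = 7 + v
Q = -202/3 (Q = -7 + ((-109 - 65) - 7)/3 = -7 + (-174 - 7)/3 = -7 + (⅓)*(-181) = -7 - 181/3 = -202/3 ≈ -67.333)
(-90 + Q)*(7*P(4, y) - 9) = (-90 - 202/3)*(7*(7 + 4) - 9) = -472*(7*11 - 9)/3 = -472*(77 - 9)/3 = -472/3*68 = -32096/3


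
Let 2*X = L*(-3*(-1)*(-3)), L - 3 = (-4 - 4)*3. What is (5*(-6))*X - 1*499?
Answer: -3334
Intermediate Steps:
L = -21 (L = 3 + (-4 - 4)*3 = 3 - 8*3 = 3 - 24 = -21)
X = 189/2 (X = (-21*(-3*(-1))*(-3))/2 = (-63*(-3))/2 = (-21*(-9))/2 = (1/2)*189 = 189/2 ≈ 94.500)
(5*(-6))*X - 1*499 = (5*(-6))*(189/2) - 1*499 = -30*189/2 - 499 = -2835 - 499 = -3334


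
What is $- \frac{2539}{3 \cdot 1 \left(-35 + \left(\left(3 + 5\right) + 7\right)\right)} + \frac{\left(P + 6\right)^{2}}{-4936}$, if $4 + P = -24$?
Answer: $\frac{1562933}{37020} \approx 42.219$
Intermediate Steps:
$P = -28$ ($P = -4 - 24 = -28$)
$- \frac{2539}{3 \cdot 1 \left(-35 + \left(\left(3 + 5\right) + 7\right)\right)} + \frac{\left(P + 6\right)^{2}}{-4936} = - \frac{2539}{3 \cdot 1 \left(-35 + \left(\left(3 + 5\right) + 7\right)\right)} + \frac{\left(-28 + 6\right)^{2}}{-4936} = - \frac{2539}{3 \left(-35 + \left(8 + 7\right)\right)} + \left(-22\right)^{2} \left(- \frac{1}{4936}\right) = - \frac{2539}{3 \left(-35 + 15\right)} + 484 \left(- \frac{1}{4936}\right) = - \frac{2539}{3 \left(-20\right)} - \frac{121}{1234} = - \frac{2539}{-60} - \frac{121}{1234} = \left(-2539\right) \left(- \frac{1}{60}\right) - \frac{121}{1234} = \frac{2539}{60} - \frac{121}{1234} = \frac{1562933}{37020}$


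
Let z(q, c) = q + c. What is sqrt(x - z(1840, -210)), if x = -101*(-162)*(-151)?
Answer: 2*I*sqrt(618073) ≈ 1572.4*I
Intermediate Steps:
z(q, c) = c + q
x = -2470662 (x = 16362*(-151) = -2470662)
sqrt(x - z(1840, -210)) = sqrt(-2470662 - (-210 + 1840)) = sqrt(-2470662 - 1*1630) = sqrt(-2470662 - 1630) = sqrt(-2472292) = 2*I*sqrt(618073)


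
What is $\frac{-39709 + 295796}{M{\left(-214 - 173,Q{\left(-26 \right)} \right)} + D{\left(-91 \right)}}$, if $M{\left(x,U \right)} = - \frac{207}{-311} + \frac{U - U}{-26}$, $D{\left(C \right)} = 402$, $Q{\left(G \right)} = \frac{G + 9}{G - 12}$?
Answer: $\frac{6126389}{9633} \approx 635.98$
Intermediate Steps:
$Q{\left(G \right)} = \frac{9 + G}{-12 + G}$
$M{\left(x,U \right)} = \frac{207}{311}$ ($M{\left(x,U \right)} = \left(-207\right) \left(- \frac{1}{311}\right) + 0 \left(- \frac{1}{26}\right) = \frac{207}{311} + 0 = \frac{207}{311}$)
$\frac{-39709 + 295796}{M{\left(-214 - 173,Q{\left(-26 \right)} \right)} + D{\left(-91 \right)}} = \frac{-39709 + 295796}{\frac{207}{311} + 402} = \frac{256087}{\frac{125229}{311}} = 256087 \cdot \frac{311}{125229} = \frac{6126389}{9633}$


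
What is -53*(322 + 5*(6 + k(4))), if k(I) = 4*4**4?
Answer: -290016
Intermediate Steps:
k(I) = 1024 (k(I) = 4*256 = 1024)
-53*(322 + 5*(6 + k(4))) = -53*(322 + 5*(6 + 1024)) = -53*(322 + 5*1030) = -53*(322 + 5150) = -53*5472 = -290016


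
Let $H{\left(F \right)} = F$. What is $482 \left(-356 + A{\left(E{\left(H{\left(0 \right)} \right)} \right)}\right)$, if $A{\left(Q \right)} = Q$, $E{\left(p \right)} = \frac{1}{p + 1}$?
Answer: $-171110$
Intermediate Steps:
$E{\left(p \right)} = \frac{1}{1 + p}$
$482 \left(-356 + A{\left(E{\left(H{\left(0 \right)} \right)} \right)}\right) = 482 \left(-356 + \frac{1}{1 + 0}\right) = 482 \left(-356 + 1^{-1}\right) = 482 \left(-356 + 1\right) = 482 \left(-355\right) = -171110$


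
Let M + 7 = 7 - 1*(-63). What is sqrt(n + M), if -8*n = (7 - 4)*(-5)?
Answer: sqrt(1038)/4 ≈ 8.0545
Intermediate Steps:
n = 15/8 (n = -(7 - 4)*(-5)/8 = -3*(-5)/8 = -1/8*(-15) = 15/8 ≈ 1.8750)
M = 63 (M = -7 + (7 - 1*(-63)) = -7 + (7 + 63) = -7 + 70 = 63)
sqrt(n + M) = sqrt(15/8 + 63) = sqrt(519/8) = sqrt(1038)/4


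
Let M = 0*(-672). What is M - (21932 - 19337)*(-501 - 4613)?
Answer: 13270830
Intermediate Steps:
M = 0
M - (21932 - 19337)*(-501 - 4613) = 0 - (21932 - 19337)*(-501 - 4613) = 0 - 2595*(-5114) = 0 - 1*(-13270830) = 0 + 13270830 = 13270830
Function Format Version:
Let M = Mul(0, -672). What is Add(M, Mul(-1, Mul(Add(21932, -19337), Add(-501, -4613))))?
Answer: 13270830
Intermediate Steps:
M = 0
Add(M, Mul(-1, Mul(Add(21932, -19337), Add(-501, -4613)))) = Add(0, Mul(-1, Mul(Add(21932, -19337), Add(-501, -4613)))) = Add(0, Mul(-1, Mul(2595, -5114))) = Add(0, Mul(-1, -13270830)) = Add(0, 13270830) = 13270830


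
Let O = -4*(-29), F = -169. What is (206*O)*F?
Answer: -4038424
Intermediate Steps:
O = 116
(206*O)*F = (206*116)*(-169) = 23896*(-169) = -4038424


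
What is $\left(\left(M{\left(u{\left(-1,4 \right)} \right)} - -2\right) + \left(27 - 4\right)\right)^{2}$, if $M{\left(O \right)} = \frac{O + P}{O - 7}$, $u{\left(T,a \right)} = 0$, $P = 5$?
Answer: $\frac{28900}{49} \approx 589.8$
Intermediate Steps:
$M{\left(O \right)} = \frac{5 + O}{-7 + O}$ ($M{\left(O \right)} = \frac{O + 5}{O - 7} = \frac{5 + O}{-7 + O}$)
$\left(\left(M{\left(u{\left(-1,4 \right)} \right)} - -2\right) + \left(27 - 4\right)\right)^{2} = \left(\left(\frac{5 + 0}{-7 + 0} - -2\right) + \left(27 - 4\right)\right)^{2} = \left(\left(\frac{1}{-7} \cdot 5 + 2\right) + 23\right)^{2} = \left(\left(\left(- \frac{1}{7}\right) 5 + 2\right) + 23\right)^{2} = \left(\left(- \frac{5}{7} + 2\right) + 23\right)^{2} = \left(\frac{9}{7} + 23\right)^{2} = \left(\frac{170}{7}\right)^{2} = \frac{28900}{49}$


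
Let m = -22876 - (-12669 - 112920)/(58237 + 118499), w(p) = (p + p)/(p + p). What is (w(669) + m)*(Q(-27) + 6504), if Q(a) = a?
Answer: -8728211777349/58912 ≈ -1.4816e+8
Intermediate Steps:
w(p) = 1 (w(p) = (2*p)/((2*p)) = (2*p)*(1/(2*p)) = 1)
m = -1347629049/58912 (m = -22876 - (-125589)/176736 = -22876 - 1*(-41863/58912) = -22876 + 41863/58912 = -1347629049/58912 ≈ -22875.)
(w(669) + m)*(Q(-27) + 6504) = (1 - 1347629049/58912)*(-27 + 6504) = -1347570137/58912*6477 = -8728211777349/58912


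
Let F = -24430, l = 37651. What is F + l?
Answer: 13221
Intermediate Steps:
F + l = -24430 + 37651 = 13221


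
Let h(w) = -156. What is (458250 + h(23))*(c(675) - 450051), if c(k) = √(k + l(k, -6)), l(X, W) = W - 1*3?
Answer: -206165662794 + 1374282*√74 ≈ -2.0615e+11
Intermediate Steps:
l(X, W) = -3 + W (l(X, W) = W - 3 = -3 + W)
c(k) = √(-9 + k) (c(k) = √(k + (-3 - 6)) = √(k - 9) = √(-9 + k))
(458250 + h(23))*(c(675) - 450051) = (458250 - 156)*(√(-9 + 675) - 450051) = 458094*(√666 - 450051) = 458094*(3*√74 - 450051) = 458094*(-450051 + 3*√74) = -206165662794 + 1374282*√74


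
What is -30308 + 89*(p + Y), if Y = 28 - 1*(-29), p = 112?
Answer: -15267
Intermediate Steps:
Y = 57 (Y = 28 + 29 = 57)
-30308 + 89*(p + Y) = -30308 + 89*(112 + 57) = -30308 + 89*169 = -30308 + 15041 = -15267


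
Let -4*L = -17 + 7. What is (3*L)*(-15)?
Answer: -225/2 ≈ -112.50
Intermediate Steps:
L = 5/2 (L = -(-17 + 7)/4 = -¼*(-10) = 5/2 ≈ 2.5000)
(3*L)*(-15) = (3*(5/2))*(-15) = (15/2)*(-15) = -225/2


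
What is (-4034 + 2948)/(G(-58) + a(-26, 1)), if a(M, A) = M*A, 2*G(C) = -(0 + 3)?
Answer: 2172/55 ≈ 39.491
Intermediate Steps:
G(C) = -3/2 (G(C) = (-(0 + 3))/2 = (-1*3)/2 = (½)*(-3) = -3/2)
a(M, A) = A*M
(-4034 + 2948)/(G(-58) + a(-26, 1)) = (-4034 + 2948)/(-3/2 + 1*(-26)) = -1086/(-3/2 - 26) = -1086/(-55/2) = -1086*(-2/55) = 2172/55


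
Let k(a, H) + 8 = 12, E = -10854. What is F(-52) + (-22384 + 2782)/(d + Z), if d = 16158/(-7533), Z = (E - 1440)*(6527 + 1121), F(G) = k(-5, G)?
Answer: 472215720347/118047777509 ≈ 4.0002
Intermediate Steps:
k(a, H) = 4 (k(a, H) = -8 + 12 = 4)
F(G) = 4
Z = -94024512 (Z = (-10854 - 1440)*(6527 + 1121) = -12294*7648 = -94024512)
d = -5386/2511 (d = 16158*(-1/7533) = -5386/2511 ≈ -2.1450)
F(-52) + (-22384 + 2782)/(d + Z) = 4 + (-22384 + 2782)/(-5386/2511 - 94024512) = 4 - 19602/(-236095555018/2511) = 4 - 19602*(-2511/236095555018) = 4 + 24610311/118047777509 = 472215720347/118047777509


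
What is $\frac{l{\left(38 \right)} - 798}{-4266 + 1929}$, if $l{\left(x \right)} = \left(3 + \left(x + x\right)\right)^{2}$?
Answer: $- \frac{5443}{2337} \approx -2.3291$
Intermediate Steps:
$l{\left(x \right)} = \left(3 + 2 x\right)^{2}$
$\frac{l{\left(38 \right)} - 798}{-4266 + 1929} = \frac{\left(3 + 2 \cdot 38\right)^{2} - 798}{-4266 + 1929} = \frac{\left(3 + 76\right)^{2} - 798}{-2337} = \left(79^{2} - 798\right) \left(- \frac{1}{2337}\right) = \left(6241 - 798\right) \left(- \frac{1}{2337}\right) = 5443 \left(- \frac{1}{2337}\right) = - \frac{5443}{2337}$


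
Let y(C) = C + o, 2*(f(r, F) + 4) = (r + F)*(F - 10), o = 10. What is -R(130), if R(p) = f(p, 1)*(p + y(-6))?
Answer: 79529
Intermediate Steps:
f(r, F) = -4 + (-10 + F)*(F + r)/2 (f(r, F) = -4 + ((r + F)*(F - 10))/2 = -4 + ((F + r)*(-10 + F))/2 = -4 + ((-10 + F)*(F + r))/2 = -4 + (-10 + F)*(F + r)/2)
y(C) = 10 + C (y(C) = C + 10 = 10 + C)
R(p) = (4 + p)*(-17/2 - 9*p/2) (R(p) = (-4 + (1/2)*1**2 - 5*1 - 5*p + (1/2)*1*p)*(p + (10 - 6)) = (-4 + (1/2)*1 - 5 - 5*p + p/2)*(p + 4) = (-4 + 1/2 - 5 - 5*p + p/2)*(4 + p) = (-17/2 - 9*p/2)*(4 + p) = (4 + p)*(-17/2 - 9*p/2))
-R(130) = -(-1)*(4 + 130)*(17 + 9*130)/2 = -(-1)*134*(17 + 1170)/2 = -(-1)*134*1187/2 = -1*(-79529) = 79529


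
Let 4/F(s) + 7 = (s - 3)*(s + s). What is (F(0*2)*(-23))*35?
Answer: 460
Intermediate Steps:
F(s) = 4/(-7 + 2*s*(-3 + s)) (F(s) = 4/(-7 + (s - 3)*(s + s)) = 4/(-7 + (-3 + s)*(2*s)) = 4/(-7 + 2*s*(-3 + s)))
(F(0*2)*(-23))*35 = ((4/(-7 - 0*2 + 2*(0*2)²))*(-23))*35 = ((4/(-7 - 6*0 + 2*0²))*(-23))*35 = ((4/(-7 + 0 + 2*0))*(-23))*35 = ((4/(-7 + 0 + 0))*(-23))*35 = ((4/(-7))*(-23))*35 = ((4*(-⅐))*(-23))*35 = -4/7*(-23)*35 = (92/7)*35 = 460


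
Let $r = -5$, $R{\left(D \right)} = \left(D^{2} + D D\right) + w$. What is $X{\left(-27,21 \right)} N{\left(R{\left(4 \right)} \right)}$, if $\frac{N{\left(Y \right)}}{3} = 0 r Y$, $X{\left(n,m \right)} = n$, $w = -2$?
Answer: $0$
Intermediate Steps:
$R{\left(D \right)} = -2 + 2 D^{2}$ ($R{\left(D \right)} = \left(D^{2} + D D\right) - 2 = \left(D^{2} + D^{2}\right) - 2 = 2 D^{2} - 2 = -2 + 2 D^{2}$)
$N{\left(Y \right)} = 0$ ($N{\left(Y \right)} = 3 \cdot 0 \left(-5\right) Y = 3 \cdot 0 Y = 3 \cdot 0 = 0$)
$X{\left(-27,21 \right)} N{\left(R{\left(4 \right)} \right)} = \left(-27\right) 0 = 0$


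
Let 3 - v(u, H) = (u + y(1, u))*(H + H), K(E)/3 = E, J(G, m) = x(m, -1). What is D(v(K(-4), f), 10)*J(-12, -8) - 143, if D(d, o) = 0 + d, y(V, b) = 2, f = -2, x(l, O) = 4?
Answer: -291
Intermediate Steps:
J(G, m) = 4
K(E) = 3*E
v(u, H) = 3 - 2*H*(2 + u) (v(u, H) = 3 - (u + 2)*(H + H) = 3 - (2 + u)*2*H = 3 - 2*H*(2 + u))
D(d, o) = d
D(v(K(-4), f), 10)*J(-12, -8) - 143 = (3 - 4*(-2) - 2*(-2)*3*(-4))*4 - 143 = (3 + 8 - 2*(-2)*(-12))*4 - 143 = (3 + 8 - 48)*4 - 143 = -37*4 - 143 = -148 - 143 = -291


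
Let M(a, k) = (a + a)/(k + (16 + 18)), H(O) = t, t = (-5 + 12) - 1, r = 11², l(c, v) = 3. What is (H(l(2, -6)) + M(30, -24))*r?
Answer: 1452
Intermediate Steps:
r = 121
t = 6 (t = 7 - 1 = 6)
H(O) = 6
M(a, k) = 2*a/(34 + k) (M(a, k) = (2*a)/(k + 34) = (2*a)/(34 + k) = 2*a/(34 + k))
(H(l(2, -6)) + M(30, -24))*r = (6 + 2*30/(34 - 24))*121 = (6 + 2*30/10)*121 = (6 + 2*30*(⅒))*121 = (6 + 6)*121 = 12*121 = 1452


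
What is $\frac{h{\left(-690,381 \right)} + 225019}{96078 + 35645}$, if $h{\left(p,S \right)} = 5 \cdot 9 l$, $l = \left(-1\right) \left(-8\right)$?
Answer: $\frac{225379}{131723} \approx 1.711$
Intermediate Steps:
$l = 8$
$h{\left(p,S \right)} = 360$ ($h{\left(p,S \right)} = 5 \cdot 9 \cdot 8 = 45 \cdot 8 = 360$)
$\frac{h{\left(-690,381 \right)} + 225019}{96078 + 35645} = \frac{360 + 225019}{96078 + 35645} = \frac{225379}{131723}$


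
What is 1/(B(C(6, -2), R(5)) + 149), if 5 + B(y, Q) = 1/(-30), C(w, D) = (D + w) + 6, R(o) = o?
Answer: 30/4319 ≈ 0.0069460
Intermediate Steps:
C(w, D) = 6 + D + w
B(y, Q) = -151/30 (B(y, Q) = -5 + 1/(-30) = -5 - 1/30 = -151/30)
1/(B(C(6, -2), R(5)) + 149) = 1/(-151/30 + 149) = 1/(4319/30) = 30/4319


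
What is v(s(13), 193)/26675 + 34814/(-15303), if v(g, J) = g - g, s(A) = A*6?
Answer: -34814/15303 ≈ -2.2750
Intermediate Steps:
s(A) = 6*A
v(g, J) = 0
v(s(13), 193)/26675 + 34814/(-15303) = 0/26675 + 34814/(-15303) = 0*(1/26675) + 34814*(-1/15303) = 0 - 34814/15303 = -34814/15303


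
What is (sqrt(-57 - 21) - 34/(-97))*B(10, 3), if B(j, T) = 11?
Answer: 374/97 + 11*I*sqrt(78) ≈ 3.8557 + 97.149*I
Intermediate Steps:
(sqrt(-57 - 21) - 34/(-97))*B(10, 3) = (sqrt(-57 - 21) - 34/(-97))*11 = (sqrt(-78) - 34*(-1/97))*11 = (I*sqrt(78) + 34/97)*11 = (34/97 + I*sqrt(78))*11 = 374/97 + 11*I*sqrt(78)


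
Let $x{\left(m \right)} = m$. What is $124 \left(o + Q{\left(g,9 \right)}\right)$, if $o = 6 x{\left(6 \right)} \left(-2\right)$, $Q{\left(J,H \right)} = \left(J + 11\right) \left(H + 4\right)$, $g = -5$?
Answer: $744$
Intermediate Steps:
$Q{\left(J,H \right)} = \left(4 + H\right) \left(11 + J\right)$ ($Q{\left(J,H \right)} = \left(11 + J\right) \left(4 + H\right) = \left(4 + H\right) \left(11 + J\right)$)
$o = -72$ ($o = 6 \cdot 6 \left(-2\right) = 36 \left(-2\right) = -72$)
$124 \left(o + Q{\left(g,9 \right)}\right) = 124 \left(-72 + \left(44 + 4 \left(-5\right) + 11 \cdot 9 + 9 \left(-5\right)\right)\right) = 124 \left(-72 + \left(44 - 20 + 99 - 45\right)\right) = 124 \left(-72 + 78\right) = 124 \cdot 6 = 744$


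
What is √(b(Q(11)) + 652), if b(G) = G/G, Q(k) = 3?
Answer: √653 ≈ 25.554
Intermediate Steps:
b(G) = 1
√(b(Q(11)) + 652) = √(1 + 652) = √653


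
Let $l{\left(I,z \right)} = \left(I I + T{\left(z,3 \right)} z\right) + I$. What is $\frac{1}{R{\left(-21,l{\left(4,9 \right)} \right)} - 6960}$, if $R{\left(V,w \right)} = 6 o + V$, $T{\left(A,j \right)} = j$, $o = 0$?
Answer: $- \frac{1}{6981} \approx -0.00014325$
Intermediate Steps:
$l{\left(I,z \right)} = I + I^{2} + 3 z$ ($l{\left(I,z \right)} = \left(I I + 3 z\right) + I = \left(I^{2} + 3 z\right) + I = I + I^{2} + 3 z$)
$R{\left(V,w \right)} = V$ ($R{\left(V,w \right)} = 6 \cdot 0 + V = 0 + V = V$)
$\frac{1}{R{\left(-21,l{\left(4,9 \right)} \right)} - 6960} = \frac{1}{-21 - 6960} = \frac{1}{-6981} = - \frac{1}{6981}$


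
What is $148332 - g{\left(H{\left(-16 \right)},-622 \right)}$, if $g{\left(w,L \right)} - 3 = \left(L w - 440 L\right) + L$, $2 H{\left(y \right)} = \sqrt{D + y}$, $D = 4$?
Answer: $-124729 + 622 i \sqrt{3} \approx -1.2473 \cdot 10^{5} + 1077.3 i$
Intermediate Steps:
$H{\left(y \right)} = \frac{\sqrt{4 + y}}{2}$
$g{\left(w,L \right)} = 3 - 439 L + L w$ ($g{\left(w,L \right)} = 3 + \left(\left(L w - 440 L\right) + L\right) = 3 + \left(\left(- 440 L + L w\right) + L\right) = 3 + \left(- 439 L + L w\right) = 3 - 439 L + L w$)
$148332 - g{\left(H{\left(-16 \right)},-622 \right)} = 148332 - \left(3 - -273058 - 622 \frac{\sqrt{4 - 16}}{2}\right) = 148332 - \left(3 + 273058 - 622 \frac{\sqrt{-12}}{2}\right) = 148332 - \left(3 + 273058 - 622 \frac{2 i \sqrt{3}}{2}\right) = 148332 - \left(3 + 273058 - 622 i \sqrt{3}\right) = 148332 - \left(273061 - 622 i \sqrt{3}\right) = -124729 + 622 i \sqrt{3}$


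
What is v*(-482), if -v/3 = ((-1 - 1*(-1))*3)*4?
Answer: 0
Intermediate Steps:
v = 0 (v = -3*(-1 - 1*(-1))*3*4 = -3*(-1 + 1)*3*4 = -3*0*3*4 = -0*4 = -3*0 = 0)
v*(-482) = 0*(-482) = 0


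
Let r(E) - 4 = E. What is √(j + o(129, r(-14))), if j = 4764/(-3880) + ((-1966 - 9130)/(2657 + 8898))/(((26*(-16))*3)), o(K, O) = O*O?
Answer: √754936685002224465/87425130 ≈ 9.9385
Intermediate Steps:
r(E) = 4 + E
o(K, O) = O²
j = -214552739/174850260 (j = 4764*(-1/3880) + (-11096/11555)/((-416*3)) = -1191/970 - 11096*1/11555/(-1248) = -1191/970 - 11096/11555*(-1/1248) = -1191/970 + 1387/1802580 = -214552739/174850260 ≈ -1.2271)
√(j + o(129, r(-14))) = √(-214552739/174850260 + (4 - 14)²) = √(-214552739/174850260 + (-10)²) = √(-214552739/174850260 + 100) = √(17270473261/174850260) = √754936685002224465/87425130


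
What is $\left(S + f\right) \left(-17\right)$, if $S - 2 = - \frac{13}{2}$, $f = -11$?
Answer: $\frac{527}{2} \approx 263.5$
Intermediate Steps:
$S = - \frac{9}{2}$ ($S = 2 - \frac{13}{2} = - \frac{9}{2} \approx -4.5$)
$\left(S + f\right) \left(-17\right) = \left(- \frac{9}{2} - 11\right) \left(-17\right) = \left(- \frac{31}{2}\right) \left(-17\right) = \frac{527}{2}$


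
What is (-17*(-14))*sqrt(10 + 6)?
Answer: 952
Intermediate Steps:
(-17*(-14))*sqrt(10 + 6) = 238*sqrt(16) = 238*4 = 952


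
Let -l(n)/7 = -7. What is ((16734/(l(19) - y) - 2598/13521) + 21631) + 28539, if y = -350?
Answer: 30098478138/599431 ≈ 50212.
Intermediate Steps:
l(n) = 49 (l(n) = -7*(-7) = 49)
((16734/(l(19) - y) - 2598/13521) + 21631) + 28539 = ((16734/(49 - 1*(-350)) - 2598/13521) + 21631) + 28539 = ((16734/(49 + 350) - 2598*1/13521) + 21631) + 28539 = ((16734/399 - 866/4507) + 21631) + 28539 = ((16734*(1/399) - 866/4507) + 21631) + 28539 = ((5578/133 - 866/4507) + 21631) + 28539 = (25024868/599431 + 21631) + 28539 = 12991316829/599431 + 28539 = 30098478138/599431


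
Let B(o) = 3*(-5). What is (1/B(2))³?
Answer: -1/3375 ≈ -0.00029630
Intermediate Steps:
B(o) = -15
(1/B(2))³ = (1/(-15))³ = (-1/15)³ = -1/3375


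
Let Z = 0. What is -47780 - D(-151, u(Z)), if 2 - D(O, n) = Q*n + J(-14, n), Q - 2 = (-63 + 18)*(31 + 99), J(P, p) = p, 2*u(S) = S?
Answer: -47782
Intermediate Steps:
u(S) = S/2
Q = -5848 (Q = 2 + (-63 + 18)*(31 + 99) = 2 - 45*130 = 2 - 5850 = -5848)
D(O, n) = 2 + 5847*n (D(O, n) = 2 - (-5848*n + n) = 2 - (-5847)*n = 2 + 5847*n)
-47780 - D(-151, u(Z)) = -47780 - (2 + 5847*((½)*0)) = -47780 - (2 + 5847*0) = -47780 - (2 + 0) = -47780 - 1*2 = -47780 - 2 = -47782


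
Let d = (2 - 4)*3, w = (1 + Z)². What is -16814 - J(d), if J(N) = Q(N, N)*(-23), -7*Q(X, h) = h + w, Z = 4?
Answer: -118135/7 ≈ -16876.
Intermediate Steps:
w = 25 (w = (1 + 4)² = 5² = 25)
Q(X, h) = -25/7 - h/7 (Q(X, h) = -(h + 25)/7 = -(25 + h)/7 = -25/7 - h/7)
d = -6 (d = -2*3 = -6)
J(N) = 575/7 + 23*N/7 (J(N) = (-25/7 - N/7)*(-23) = 575/7 + 23*N/7)
-16814 - J(d) = -16814 - (575/7 + (23/7)*(-6)) = -16814 - (575/7 - 138/7) = -16814 - 1*437/7 = -16814 - 437/7 = -118135/7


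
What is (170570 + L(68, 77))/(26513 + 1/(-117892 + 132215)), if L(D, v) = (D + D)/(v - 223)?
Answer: 29723906011/4620239350 ≈ 6.4334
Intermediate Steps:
L(D, v) = 2*D/(-223 + v) (L(D, v) = (2*D)/(-223 + v) = 2*D/(-223 + v))
(170570 + L(68, 77))/(26513 + 1/(-117892 + 132215)) = (170570 + 2*68/(-223 + 77))/(26513 + 1/(-117892 + 132215)) = (170570 + 2*68/(-146))/(26513 + 1/14323) = (170570 + 2*68*(-1/146))/(26513 + 1/14323) = (170570 - 68/73)/(379745700/14323) = (12451542/73)*(14323/379745700) = 29723906011/4620239350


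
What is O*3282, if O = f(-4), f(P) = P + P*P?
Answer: 39384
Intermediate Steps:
f(P) = P + P²
O = 12 (O = -4*(1 - 4) = -4*(-3) = 12)
O*3282 = 12*3282 = 39384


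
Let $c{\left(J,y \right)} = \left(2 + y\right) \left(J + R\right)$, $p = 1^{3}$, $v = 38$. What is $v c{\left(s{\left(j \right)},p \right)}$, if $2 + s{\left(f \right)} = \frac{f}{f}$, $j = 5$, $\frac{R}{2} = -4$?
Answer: $-1026$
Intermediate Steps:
$R = -8$ ($R = 2 \left(-4\right) = -8$)
$s{\left(f \right)} = -1$ ($s{\left(f \right)} = -2 + \frac{f}{f} = -2 + 1 = -1$)
$p = 1$
$c{\left(J,y \right)} = \left(-8 + J\right) \left(2 + y\right)$ ($c{\left(J,y \right)} = \left(2 + y\right) \left(J - 8\right) = \left(2 + y\right) \left(-8 + J\right) = \left(-8 + J\right) \left(2 + y\right)$)
$v c{\left(s{\left(j \right)},p \right)} = 38 \left(-16 - 8 + 2 \left(-1\right) - 1\right) = 38 \left(-16 - 8 - 2 - 1\right) = 38 \left(-27\right) = -1026$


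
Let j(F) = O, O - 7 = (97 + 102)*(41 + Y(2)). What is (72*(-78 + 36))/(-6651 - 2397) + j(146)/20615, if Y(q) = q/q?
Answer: 164317/222053 ≈ 0.73999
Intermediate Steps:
Y(q) = 1
O = 8365 (O = 7 + (97 + 102)*(41 + 1) = 7 + 199*42 = 7 + 8358 = 8365)
j(F) = 8365
(72*(-78 + 36))/(-6651 - 2397) + j(146)/20615 = (72*(-78 + 36))/(-6651 - 2397) + 8365/20615 = (72*(-42))/(-9048) + 8365*(1/20615) = -3024*(-1/9048) + 239/589 = 126/377 + 239/589 = 164317/222053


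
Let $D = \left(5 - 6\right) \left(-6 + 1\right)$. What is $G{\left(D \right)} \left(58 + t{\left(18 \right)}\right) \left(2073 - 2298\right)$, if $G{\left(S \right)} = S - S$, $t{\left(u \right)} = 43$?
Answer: $0$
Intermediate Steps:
$D = 5$ ($D = \left(-1\right) \left(-5\right) = 5$)
$G{\left(S \right)} = 0$
$G{\left(D \right)} \left(58 + t{\left(18 \right)}\right) \left(2073 - 2298\right) = 0 \left(58 + 43\right) \left(2073 - 2298\right) = 0 \cdot 101 \left(-225\right) = 0 \left(-22725\right) = 0$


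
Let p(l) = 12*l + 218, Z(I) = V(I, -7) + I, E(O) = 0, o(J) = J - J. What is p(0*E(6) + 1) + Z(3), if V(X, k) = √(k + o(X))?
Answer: 233 + I*√7 ≈ 233.0 + 2.6458*I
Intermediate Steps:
o(J) = 0
V(X, k) = √k (V(X, k) = √(k + 0) = √k)
Z(I) = I + I*√7 (Z(I) = √(-7) + I = I*√7 + I = I + I*√7)
p(l) = 218 + 12*l
p(0*E(6) + 1) + Z(3) = (218 + 12*(0*0 + 1)) + (3 + I*√7) = (218 + 12*(0 + 1)) + (3 + I*√7) = (218 + 12*1) + (3 + I*√7) = (218 + 12) + (3 + I*√7) = 230 + (3 + I*√7) = 233 + I*√7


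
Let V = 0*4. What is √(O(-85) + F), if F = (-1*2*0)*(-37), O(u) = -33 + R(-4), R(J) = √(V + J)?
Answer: √(-33 + 2*I) ≈ 0.174 + 5.7472*I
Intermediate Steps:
V = 0
R(J) = √J (R(J) = √(0 + J) = √J)
O(u) = -33 + 2*I (O(u) = -33 + √(-4) = -33 + 2*I)
F = 0 (F = -2*0*(-37) = 0*(-37) = 0)
√(O(-85) + F) = √((-33 + 2*I) + 0) = √(-33 + 2*I)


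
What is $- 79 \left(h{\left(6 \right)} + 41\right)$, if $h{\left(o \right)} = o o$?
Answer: $-6083$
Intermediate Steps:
$h{\left(o \right)} = o^{2}$
$- 79 \left(h{\left(6 \right)} + 41\right) = - 79 \left(6^{2} + 41\right) = - 79 \left(36 + 41\right) = \left(-79\right) 77 = -6083$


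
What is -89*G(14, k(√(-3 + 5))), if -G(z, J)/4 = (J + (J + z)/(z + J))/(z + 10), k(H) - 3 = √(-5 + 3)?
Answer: 178/3 + 89*I*√2/6 ≈ 59.333 + 20.978*I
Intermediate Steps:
k(H) = 3 + I*√2 (k(H) = 3 + √(-5 + 3) = 3 + √(-2) = 3 + I*√2)
G(z, J) = -4*(1 + J)/(10 + z) (G(z, J) = -4*(J + (J + z)/(z + J))/(z + 10) = -4*(J + (J + z)/(J + z))/(10 + z) = -4*(J + 1)/(10 + z) = -4*(1 + J)/(10 + z))
-89*G(14, k(√(-3 + 5))) = -356*(-1 - (3 + I*√2))/(10 + 14) = -356*(-1 + (-3 - I*√2))/24 = -356*(-4 - I*√2)/24 = -89*(-⅔ - I*√2/6) = 178/3 + 89*I*√2/6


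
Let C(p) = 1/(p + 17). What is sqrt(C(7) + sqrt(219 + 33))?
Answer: sqrt(6 + 864*sqrt(7))/12 ≈ 3.9895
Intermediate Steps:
C(p) = 1/(17 + p)
sqrt(C(7) + sqrt(219 + 33)) = sqrt(1/(17 + 7) + sqrt(219 + 33)) = sqrt(1/24 + sqrt(252)) = sqrt(1/24 + 6*sqrt(7))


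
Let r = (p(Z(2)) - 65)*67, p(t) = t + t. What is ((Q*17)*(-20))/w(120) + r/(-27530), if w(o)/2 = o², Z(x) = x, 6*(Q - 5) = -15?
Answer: 943051/7928640 ≈ 0.11894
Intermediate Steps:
Q = 5/2 (Q = 5 + (⅙)*(-15) = 5 - 5/2 = 5/2 ≈ 2.5000)
p(t) = 2*t
r = -4087 (r = (2*2 - 65)*67 = (4 - 65)*67 = -61*67 = -4087)
w(o) = 2*o²
((Q*17)*(-20))/w(120) + r/(-27530) = (((5/2)*17)*(-20))/((2*120²)) - 4087/(-27530) = ((85/2)*(-20))/((2*14400)) - 4087*(-1/27530) = -850/28800 + 4087/27530 = -850*1/28800 + 4087/27530 = -17/576 + 4087/27530 = 943051/7928640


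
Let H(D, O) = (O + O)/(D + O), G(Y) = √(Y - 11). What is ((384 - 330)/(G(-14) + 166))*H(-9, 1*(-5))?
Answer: 44820/193067 - 1350*I/193067 ≈ 0.23215 - 0.0069924*I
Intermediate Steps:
G(Y) = √(-11 + Y)
H(D, O) = 2*O/(D + O) (H(D, O) = (2*O)/(D + O) = 2*O/(D + O))
((384 - 330)/(G(-14) + 166))*H(-9, 1*(-5)) = ((384 - 330)/(√(-11 - 14) + 166))*(2*(1*(-5))/(-9 + 1*(-5))) = (54/(√(-25) + 166))*(2*(-5)/(-9 - 5)) = (54/(5*I + 166))*(2*(-5)/(-14)) = (54/(166 + 5*I))*(2*(-5)*(-1/14)) = (54*((166 - 5*I)/27581))*(5/7) = (54*(166 - 5*I)/27581)*(5/7) = 270*(166 - 5*I)/193067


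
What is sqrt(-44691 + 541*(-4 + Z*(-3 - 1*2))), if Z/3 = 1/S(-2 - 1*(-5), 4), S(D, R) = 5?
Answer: I*sqrt(48478) ≈ 220.18*I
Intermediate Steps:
Z = 3/5 ≈ 0.60000
sqrt(-44691 + 541*(-4 + Z*(-3 - 1*2))) = sqrt(-44691 + 541*(-4 + 3*(-3 - 1*2)/5)) = sqrt(-44691 + 541*(-4 + 3*(-3 - 2)/5)) = sqrt(-44691 + 541*(-4 + (3/5)*(-5))) = sqrt(-44691 + 541*(-4 - 3)) = sqrt(-44691 + 541*(-7)) = sqrt(-44691 - 3787) = sqrt(-48478) = I*sqrt(48478)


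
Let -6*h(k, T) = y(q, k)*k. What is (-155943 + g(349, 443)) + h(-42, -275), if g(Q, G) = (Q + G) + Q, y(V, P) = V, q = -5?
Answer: -154837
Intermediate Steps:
g(Q, G) = G + 2*Q (g(Q, G) = (G + Q) + Q = G + 2*Q)
h(k, T) = 5*k/6 (h(k, T) = -(-5)*k/6 = 5*k/6)
(-155943 + g(349, 443)) + h(-42, -275) = (-155943 + (443 + 2*349)) + (⅚)*(-42) = (-155943 + (443 + 698)) - 35 = (-155943 + 1141) - 35 = -154802 - 35 = -154837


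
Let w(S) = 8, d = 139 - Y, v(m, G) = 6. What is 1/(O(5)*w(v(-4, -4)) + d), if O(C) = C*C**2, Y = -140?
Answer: 1/1279 ≈ 0.00078186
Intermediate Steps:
O(C) = C**3
d = 279 (d = 139 - 1*(-140) = 139 + 140 = 279)
1/(O(5)*w(v(-4, -4)) + d) = 1/(5**3*8 + 279) = 1/(125*8 + 279) = 1/(1000 + 279) = 1/1279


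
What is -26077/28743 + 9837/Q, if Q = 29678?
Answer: -44651665/77548614 ≈ -0.57579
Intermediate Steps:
-26077/28743 + 9837/Q = -26077/28743 + 9837/29678 = -44651665/77548614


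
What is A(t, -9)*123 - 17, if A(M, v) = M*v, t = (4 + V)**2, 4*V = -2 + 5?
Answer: -399899/16 ≈ -24994.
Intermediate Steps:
V = 3/4 (V = (-2 + 5)/4 = (1/4)*3 = 3/4 ≈ 0.75000)
t = 361/16 (t = (4 + 3/4)**2 = (19/4)**2 = 361/16 ≈ 22.563)
A(t, -9)*123 - 17 = ((361/16)*(-9))*123 - 17 = -3249/16*123 - 17 = -399627/16 - 17 = -399899/16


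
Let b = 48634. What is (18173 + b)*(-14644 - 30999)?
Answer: -3049271901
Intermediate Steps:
(18173 + b)*(-14644 - 30999) = (18173 + 48634)*(-14644 - 30999) = 66807*(-45643) = -3049271901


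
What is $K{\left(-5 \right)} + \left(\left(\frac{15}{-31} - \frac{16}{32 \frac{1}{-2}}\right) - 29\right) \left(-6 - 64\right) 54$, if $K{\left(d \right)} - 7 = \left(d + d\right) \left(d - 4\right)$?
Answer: $\frac{3340747}{31} \approx 1.0777 \cdot 10^{5}$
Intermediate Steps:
$K{\left(d \right)} = 7 + 2 d \left(-4 + d\right)$ ($K{\left(d \right)} = 7 + \left(d + d\right) \left(d - 4\right) = 7 + 2 d \left(-4 + d\right)$)
$K{\left(-5 \right)} + \left(\left(\frac{15}{-31} - \frac{16}{32 \frac{1}{-2}}\right) - 29\right) \left(-6 - 64\right) 54 = \left(7 - -40 + 2 \left(-5\right)^{2}\right) + \left(\left(\frac{15}{-31} - \frac{16}{32 \frac{1}{-2}}\right) - 29\right) \left(-6 - 64\right) 54 = \left(7 + 40 + 2 \cdot 25\right) + \left(\left(15 \left(- \frac{1}{31}\right) - \frac{16}{32 \left(- \frac{1}{2}\right)}\right) - 29\right) \left(-6 - 64\right) 54 = \left(7 + 40 + 50\right) + \left(\left(- \frac{15}{31} - \frac{16}{-16}\right) - 29\right) \left(-70\right) 54 = 97 + \left(\left(- \frac{15}{31} - -1\right) - 29\right) \left(-70\right) 54 = 97 + \left(\left(- \frac{15}{31} + 1\right) - 29\right) \left(-70\right) 54 = 97 + \left(\frac{16}{31} - 29\right) \left(-70\right) 54 = 97 + \left(- \frac{883}{31}\right) \left(-70\right) 54 = 97 + \frac{61810}{31} \cdot 54 = 97 + \frac{3337740}{31} = \frac{3340747}{31}$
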